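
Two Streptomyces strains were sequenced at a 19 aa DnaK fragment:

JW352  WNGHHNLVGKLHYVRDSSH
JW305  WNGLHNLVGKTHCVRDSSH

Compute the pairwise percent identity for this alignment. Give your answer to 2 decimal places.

84.21%

Mismatches occur at site 4 (H↔L), site 11 (L↔T), site 13 (Y↔C).
16 of the 19 sites match, so the percent identity is 16/19 × 100 = 84.21%.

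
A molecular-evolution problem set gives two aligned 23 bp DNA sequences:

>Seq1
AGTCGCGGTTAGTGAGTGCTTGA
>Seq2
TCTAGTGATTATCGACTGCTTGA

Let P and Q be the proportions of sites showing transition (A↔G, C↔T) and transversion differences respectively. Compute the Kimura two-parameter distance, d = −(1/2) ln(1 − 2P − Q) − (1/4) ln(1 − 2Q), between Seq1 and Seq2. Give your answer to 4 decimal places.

Mismatches occur at site 1 (A↔T, transversion), site 2 (G↔C, transversion), site 4 (C↔A, transversion), site 6 (C↔T, transition), site 8 (G↔A, transition), site 12 (G↔T, transversion), site 13 (T↔C, transition), site 16 (G↔C, transversion).
Of the 8 differences, 3 transitions and 5 transversions over 23 sites: P = 3/23 = 0.130435, Q = 5/23 = 0.217391.
d = −0.5·ln(0.521739) − 0.25·ln(0.565218) = −0.5·(-0.650588) − 0.25·(-0.570544) = 0.4679.

0.4679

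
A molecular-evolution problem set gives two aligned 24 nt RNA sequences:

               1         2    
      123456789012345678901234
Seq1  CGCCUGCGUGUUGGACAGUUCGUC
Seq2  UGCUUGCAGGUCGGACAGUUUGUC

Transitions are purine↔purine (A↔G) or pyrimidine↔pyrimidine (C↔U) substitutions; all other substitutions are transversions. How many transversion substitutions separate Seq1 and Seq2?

Mismatches occur at site 1 (C↔U, transition), site 4 (C↔U, transition), site 8 (G↔A, transition), site 9 (U↔G, transversion), site 12 (U↔C, transition), site 21 (C↔U, transition).
Of the 6 differences, 5 transitions and 1 transversion, so the answer is 1.

1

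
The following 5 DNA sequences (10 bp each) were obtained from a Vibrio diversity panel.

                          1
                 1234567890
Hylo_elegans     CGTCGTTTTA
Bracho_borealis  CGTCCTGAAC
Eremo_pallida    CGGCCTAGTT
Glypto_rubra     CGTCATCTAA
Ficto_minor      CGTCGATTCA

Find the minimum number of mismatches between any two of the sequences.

Pairwise Hamming distances:
  Hylo_elegans vs Bracho_borealis: 5
  Hylo_elegans vs Eremo_pallida: 5
  Hylo_elegans vs Glypto_rubra: 3
  Hylo_elegans vs Ficto_minor: 2
  Bracho_borealis vs Eremo_pallida: 5
  Bracho_borealis vs Glypto_rubra: 4
  Bracho_borealis vs Ficto_minor: 6
  Eremo_pallida vs Glypto_rubra: 6
  Eremo_pallida vs Ficto_minor: 7
  Glypto_rubra vs Ficto_minor: 4
The smallest is 2, between Hylo_elegans and Ficto_minor.

2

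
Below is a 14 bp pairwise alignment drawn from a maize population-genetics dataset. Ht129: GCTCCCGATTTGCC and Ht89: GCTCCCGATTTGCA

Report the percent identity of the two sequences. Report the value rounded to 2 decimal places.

92.86%

A single mismatch occurs at site 14 (C↔A).
13 of the 14 sites match, so the percent identity is 13/14 × 100 = 92.86%.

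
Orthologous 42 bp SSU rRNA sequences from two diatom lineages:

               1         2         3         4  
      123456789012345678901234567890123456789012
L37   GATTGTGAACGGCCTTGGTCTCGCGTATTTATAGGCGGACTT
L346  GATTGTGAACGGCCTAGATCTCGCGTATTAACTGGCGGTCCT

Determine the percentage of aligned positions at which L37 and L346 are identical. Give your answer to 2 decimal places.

83.33%

The sequences differ at positions 16 (T/A), 18 (G/A), 30 (T/A), 32 (T/C), 33 (A/T), 39 (A/T), 41 (T/C).
35 of the 42 sites match, so the percent identity is 35/42 × 100 = 83.33%.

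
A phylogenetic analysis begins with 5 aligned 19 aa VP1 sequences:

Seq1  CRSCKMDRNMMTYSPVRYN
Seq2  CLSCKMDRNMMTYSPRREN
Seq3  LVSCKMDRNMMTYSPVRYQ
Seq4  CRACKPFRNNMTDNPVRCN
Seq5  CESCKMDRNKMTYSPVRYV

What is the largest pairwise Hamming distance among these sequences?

10

Pairwise Hamming distances:
  Seq1 vs Seq2: 3
  Seq1 vs Seq3: 3
  Seq1 vs Seq4: 7
  Seq1 vs Seq5: 3
  Seq2 vs Seq3: 5
  Seq2 vs Seq4: 9
  Seq2 vs Seq5: 5
  Seq3 vs Seq4: 10
  Seq3 vs Seq5: 4
  Seq4 vs Seq5: 9
The largest is 10, between Seq3 and Seq4.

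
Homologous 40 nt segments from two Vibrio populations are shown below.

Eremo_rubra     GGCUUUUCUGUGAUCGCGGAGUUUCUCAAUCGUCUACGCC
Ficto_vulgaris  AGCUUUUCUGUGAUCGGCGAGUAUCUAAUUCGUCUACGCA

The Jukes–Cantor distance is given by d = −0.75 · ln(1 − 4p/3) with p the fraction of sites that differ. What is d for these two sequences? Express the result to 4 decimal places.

Mismatches occur at site 1 (G→A), site 17 (C→G), site 18 (G→C), site 23 (U→A), site 27 (C→A), site 29 (A→U), site 40 (C→A).
p = 7/40 = 0.175000.
d = −0.75 · ln(1 − (4/3)·0.175000) = −0.75 · ln(0.766667) = −0.75 · (-0.265703) = 0.1993.

0.1993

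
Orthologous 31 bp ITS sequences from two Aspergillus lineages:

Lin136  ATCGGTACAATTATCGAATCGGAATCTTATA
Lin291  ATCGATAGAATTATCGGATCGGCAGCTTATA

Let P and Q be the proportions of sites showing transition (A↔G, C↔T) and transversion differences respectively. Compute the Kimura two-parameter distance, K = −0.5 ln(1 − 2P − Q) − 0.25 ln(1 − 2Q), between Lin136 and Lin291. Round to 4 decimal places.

0.1817

Differing sites — 5:G/A (Ti); 8:C/G (Tv); 17:A/G (Ti); 23:A/C (Tv); 25:T/G (Tv).
Of the 5 differences, 2 transitions and 3 transversions over 31 sites: P = 2/31 = 0.064516, Q = 3/31 = 0.096774.
d = −0.5·ln(0.774194) − 0.25·ln(0.806452) = −0.5·(-0.255933) − 0.25·(-0.215111) = 0.1817.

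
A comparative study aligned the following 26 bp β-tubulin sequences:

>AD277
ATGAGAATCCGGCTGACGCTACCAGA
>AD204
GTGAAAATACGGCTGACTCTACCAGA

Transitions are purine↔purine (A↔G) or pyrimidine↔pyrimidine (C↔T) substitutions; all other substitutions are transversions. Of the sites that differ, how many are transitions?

Mismatches occur at site 1 (A→G, transition), site 5 (G→A, transition), site 9 (C→A, transversion), site 18 (G→T, transversion).
Of the 4 differences, 2 transitions and 2 transversions, so the answer is 2.

2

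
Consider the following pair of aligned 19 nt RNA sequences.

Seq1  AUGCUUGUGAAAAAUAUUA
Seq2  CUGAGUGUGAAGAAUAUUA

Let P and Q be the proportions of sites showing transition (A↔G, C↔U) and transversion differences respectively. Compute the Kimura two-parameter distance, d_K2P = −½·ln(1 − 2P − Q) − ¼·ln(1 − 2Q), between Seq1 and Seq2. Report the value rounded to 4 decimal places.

Differing sites — 1:A/C (Tv); 4:C/A (Tv); 5:U/G (Tv); 12:A/G (Ti).
Of the 4 differences, 1 transition and 3 transversions over 19 sites: P = 1/19 = 0.052632, Q = 3/19 = 0.157895.
d = −0.5·ln(0.736841) − 0.25·ln(0.684210) = −0.5·(-0.305383) − 0.25·(-0.379490) = 0.2476.

0.2476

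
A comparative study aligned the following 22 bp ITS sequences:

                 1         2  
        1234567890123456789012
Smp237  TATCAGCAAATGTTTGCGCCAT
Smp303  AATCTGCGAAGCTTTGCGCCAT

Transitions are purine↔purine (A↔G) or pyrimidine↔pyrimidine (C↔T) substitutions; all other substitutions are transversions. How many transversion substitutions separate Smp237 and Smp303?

4

Differing sites — 1:T/A (Tv); 5:A/T (Tv); 8:A/G (Ti); 11:T/G (Tv); 12:G/C (Tv).
Of the 5 differences, 1 transition and 4 transversions, so the answer is 4.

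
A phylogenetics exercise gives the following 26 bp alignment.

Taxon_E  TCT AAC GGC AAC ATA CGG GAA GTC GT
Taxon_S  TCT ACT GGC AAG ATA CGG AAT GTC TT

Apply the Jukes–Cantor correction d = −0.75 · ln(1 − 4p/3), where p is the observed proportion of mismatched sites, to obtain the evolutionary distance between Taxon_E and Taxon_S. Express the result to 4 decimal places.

The sequences differ at positions 5 (A/C), 6 (C/T), 12 (C/G), 19 (G/A), 21 (A/T), 25 (G/T).
p = 6/26 = 0.230769.
d = −0.75 · ln(1 − (4/3)·0.230769) = −0.75 · ln(0.692308) = −0.75 · (-0.367724) = 0.2758.

0.2758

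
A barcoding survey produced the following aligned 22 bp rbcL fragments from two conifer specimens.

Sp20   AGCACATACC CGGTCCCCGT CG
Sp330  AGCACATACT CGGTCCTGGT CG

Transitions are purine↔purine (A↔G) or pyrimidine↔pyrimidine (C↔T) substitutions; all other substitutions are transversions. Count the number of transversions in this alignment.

Mismatches occur at site 10 (C/T, transition), site 17 (C/T, transition), site 18 (C/G, transversion).
Of the 3 differences, 2 transitions and 1 transversion, so the answer is 1.

1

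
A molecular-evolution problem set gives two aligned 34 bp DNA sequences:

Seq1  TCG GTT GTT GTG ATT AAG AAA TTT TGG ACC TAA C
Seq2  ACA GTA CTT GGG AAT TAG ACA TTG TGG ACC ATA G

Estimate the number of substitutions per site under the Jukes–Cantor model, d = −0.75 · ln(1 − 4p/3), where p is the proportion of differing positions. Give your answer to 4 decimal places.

0.4770

The sequences differ at positions 1 (T/A), 3 (G/A), 6 (T/A), 7 (G/C), 11 (T/G), 14 (T/A), 16 (A/T), 20 (A/C), 24 (T/G), 31 (T/A), 32 (A/T), 34 (C/G).
p = 12/34 = 0.352941.
d = −0.75 · ln(1 − (4/3)·0.352941) = −0.75 · ln(0.529412) = −0.75 · (-0.635988) = 0.4770.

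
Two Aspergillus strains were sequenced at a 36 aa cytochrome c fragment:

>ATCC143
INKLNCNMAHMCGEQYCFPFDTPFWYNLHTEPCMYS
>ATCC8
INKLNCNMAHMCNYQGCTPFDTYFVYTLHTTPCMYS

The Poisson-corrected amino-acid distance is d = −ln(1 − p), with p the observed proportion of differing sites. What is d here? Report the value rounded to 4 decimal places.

0.2513

The sequences differ at positions 13 (G/N), 14 (E/Y), 16 (Y/G), 18 (F/T), 23 (P/Y), 25 (W/V), 27 (N/T), 31 (E/T).
p = 8/36 = 0.222222.
d = −ln(1 − 0.222222) = −ln(0.777778) = 0.2513.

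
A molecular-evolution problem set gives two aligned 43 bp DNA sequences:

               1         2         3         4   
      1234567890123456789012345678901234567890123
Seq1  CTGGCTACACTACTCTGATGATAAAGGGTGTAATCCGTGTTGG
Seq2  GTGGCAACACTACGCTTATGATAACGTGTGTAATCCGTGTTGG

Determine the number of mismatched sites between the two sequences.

Mismatches occur at site 1 (C↔G), site 6 (T↔A), site 14 (T↔G), site 17 (G↔T), site 25 (A↔C), site 27 (G↔T).
That gives 6 mismatches out of 43 aligned sites, so the Hamming distance is 6.

6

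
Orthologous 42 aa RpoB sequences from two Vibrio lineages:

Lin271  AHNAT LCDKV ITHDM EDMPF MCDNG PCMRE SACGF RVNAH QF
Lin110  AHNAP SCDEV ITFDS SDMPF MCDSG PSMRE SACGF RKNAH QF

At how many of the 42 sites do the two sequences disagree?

9

Mismatches occur at site 5 (T→P), site 6 (L→S), site 9 (K→E), site 13 (H→F), site 15 (M→S), site 16 (E→S), site 24 (N→S), site 27 (C→S), site 37 (V→K).
That gives 9 mismatches out of 42 aligned sites, so the Hamming distance is 9.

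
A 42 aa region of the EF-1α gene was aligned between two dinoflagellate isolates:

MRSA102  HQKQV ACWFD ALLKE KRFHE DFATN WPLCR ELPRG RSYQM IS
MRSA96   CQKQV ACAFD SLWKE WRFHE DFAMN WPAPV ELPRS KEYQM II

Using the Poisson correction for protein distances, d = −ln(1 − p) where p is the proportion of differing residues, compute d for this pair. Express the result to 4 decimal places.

Mismatches occur at site 1 (H→C), site 8 (W→A), site 11 (A→S), site 13 (L→W), site 16 (K→W), site 24 (T→M), site 28 (L→A), site 29 (C→P), site 30 (R→V), site 35 (G→S), site 36 (R→K), site 37 (S→E), site 42 (S→I).
p = 13/42 = 0.309524.
d = −ln(1 − 0.309524) = −ln(0.690476) = 0.3704.

0.3704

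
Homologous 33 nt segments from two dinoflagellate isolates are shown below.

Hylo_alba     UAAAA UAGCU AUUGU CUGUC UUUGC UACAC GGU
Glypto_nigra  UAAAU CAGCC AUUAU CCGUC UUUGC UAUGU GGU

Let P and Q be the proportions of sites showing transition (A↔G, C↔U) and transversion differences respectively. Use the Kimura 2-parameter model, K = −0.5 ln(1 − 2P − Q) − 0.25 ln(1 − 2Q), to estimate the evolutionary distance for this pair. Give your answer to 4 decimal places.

0.3187

Differing sites — 5:A/U (Tv); 6:U/C (Ti); 10:U/C (Ti); 14:G/A (Ti); 17:U/C (Ti); 28:C/U (Ti); 29:A/G (Ti); 30:C/U (Ti).
Of the 8 differences, 7 transitions and 1 transversion over 33 sites: P = 7/33 = 0.212121, Q = 1/33 = 0.030303.
d = −0.5·ln(0.545455) − 0.25·ln(0.939394) = −0.5·(-0.606135) − 0.25·(-0.062520) = 0.3187.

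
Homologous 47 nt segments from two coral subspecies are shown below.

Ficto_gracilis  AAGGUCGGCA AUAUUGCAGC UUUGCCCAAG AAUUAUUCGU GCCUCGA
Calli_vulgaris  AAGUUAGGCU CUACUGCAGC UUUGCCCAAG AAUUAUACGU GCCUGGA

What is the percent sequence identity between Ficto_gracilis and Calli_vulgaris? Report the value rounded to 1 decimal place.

85.1%

Differing sites — 4:G/U; 6:C/A; 10:A/U; 11:A/C; 14:U/C; 37:U/A; 45:C/G.
40 of the 47 sites match, so the percent identity is 40/47 × 100 = 85.1%.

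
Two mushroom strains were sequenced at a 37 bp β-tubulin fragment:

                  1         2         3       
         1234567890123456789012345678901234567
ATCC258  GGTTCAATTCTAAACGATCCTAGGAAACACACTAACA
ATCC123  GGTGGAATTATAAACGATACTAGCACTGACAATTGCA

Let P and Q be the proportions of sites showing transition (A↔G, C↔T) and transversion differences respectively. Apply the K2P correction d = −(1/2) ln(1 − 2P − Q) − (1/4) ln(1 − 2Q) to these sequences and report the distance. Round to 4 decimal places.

Differing sites — 4:T/G (Tv); 5:C/G (Tv); 10:C/A (Tv); 19:C/A (Tv); 24:G/C (Tv); 26:A/C (Tv); 27:A/T (Tv); 28:C/G (Tv); 32:C/A (Tv); 34:A/T (Tv); 35:A/G (Ti).
Of the 11 differences, 1 transition and 10 transversions over 37 sites: P = 1/37 = 0.027027, Q = 10/37 = 0.270270.
d = −0.5·ln(0.675676) − 0.25·ln(0.459460) = −0.5·(-0.392042) − 0.25·(-0.777703) = 0.3904.

0.3904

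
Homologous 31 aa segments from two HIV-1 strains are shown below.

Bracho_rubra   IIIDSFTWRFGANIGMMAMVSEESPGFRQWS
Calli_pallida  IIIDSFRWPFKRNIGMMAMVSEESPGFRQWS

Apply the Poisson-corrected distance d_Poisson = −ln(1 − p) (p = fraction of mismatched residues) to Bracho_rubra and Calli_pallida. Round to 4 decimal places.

0.1382

Mismatches occur at site 7 (T→R), site 9 (R→P), site 11 (G→K), site 12 (A→R).
p = 4/31 = 0.129032.
d = −ln(1 − 0.129032) = −ln(0.870968) = 0.1382.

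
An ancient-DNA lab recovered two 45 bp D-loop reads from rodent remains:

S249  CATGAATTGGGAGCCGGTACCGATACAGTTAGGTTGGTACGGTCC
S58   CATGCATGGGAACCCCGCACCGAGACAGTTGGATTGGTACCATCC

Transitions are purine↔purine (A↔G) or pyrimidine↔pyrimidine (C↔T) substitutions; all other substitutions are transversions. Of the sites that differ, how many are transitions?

5

Mismatches occur at site 5 (A/C, transversion), site 8 (T/G, transversion), site 11 (G/A, transition), site 13 (G/C, transversion), site 16 (G/C, transversion), site 18 (T/C, transition), site 24 (T/G, transversion), site 31 (A/G, transition), site 33 (G/A, transition), site 41 (G/C, transversion), site 42 (G/A, transition).
Of the 11 differences, 5 transitions and 6 transversions, so the answer is 5.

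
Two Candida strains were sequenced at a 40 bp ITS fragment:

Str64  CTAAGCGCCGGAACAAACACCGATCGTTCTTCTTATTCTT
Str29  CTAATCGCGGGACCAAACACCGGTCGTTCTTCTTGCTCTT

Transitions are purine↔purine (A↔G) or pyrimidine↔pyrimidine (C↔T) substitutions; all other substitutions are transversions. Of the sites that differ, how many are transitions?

The sequences differ at positions 5 (G/T, transversion), 9 (C/G, transversion), 13 (A/C, transversion), 23 (A/G, transition), 35 (A/G, transition), 36 (T/C, transition).
Of the 6 differences, 3 transitions and 3 transversions, so the answer is 3.

3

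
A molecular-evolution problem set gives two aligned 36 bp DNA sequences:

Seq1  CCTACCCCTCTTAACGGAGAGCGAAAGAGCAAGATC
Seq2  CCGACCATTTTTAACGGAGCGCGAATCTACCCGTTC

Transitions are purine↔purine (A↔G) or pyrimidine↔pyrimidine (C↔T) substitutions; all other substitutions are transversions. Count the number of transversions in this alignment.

9

Mismatches occur at site 3 (T→G, transversion), site 7 (C→A, transversion), site 8 (C→T, transition), site 10 (C→T, transition), site 20 (A→C, transversion), site 26 (A→T, transversion), site 27 (G→C, transversion), site 28 (A→T, transversion), site 29 (G→A, transition), site 31 (A→C, transversion), site 32 (A→C, transversion), site 34 (A→T, transversion).
Of the 12 differences, 3 transitions and 9 transversions, so the answer is 9.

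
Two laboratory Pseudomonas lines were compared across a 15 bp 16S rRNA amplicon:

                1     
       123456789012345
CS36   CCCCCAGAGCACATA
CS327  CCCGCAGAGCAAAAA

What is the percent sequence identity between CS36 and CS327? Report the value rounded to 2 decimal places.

80.00%

Mismatches occur at site 4 (C/G), site 12 (C/A), site 14 (T/A).
12 of the 15 sites match, so the percent identity is 12/15 × 100 = 80.00%.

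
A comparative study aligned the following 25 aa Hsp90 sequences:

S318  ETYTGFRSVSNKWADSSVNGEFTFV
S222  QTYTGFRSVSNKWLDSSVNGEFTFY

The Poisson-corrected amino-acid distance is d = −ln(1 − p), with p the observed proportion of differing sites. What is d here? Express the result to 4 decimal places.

Differing sites — 1:E/Q; 14:A/L; 25:V/Y.
p = 3/25 = 0.120000.
d = −ln(1 − 0.120000) = −ln(0.880000) = 0.1278.

0.1278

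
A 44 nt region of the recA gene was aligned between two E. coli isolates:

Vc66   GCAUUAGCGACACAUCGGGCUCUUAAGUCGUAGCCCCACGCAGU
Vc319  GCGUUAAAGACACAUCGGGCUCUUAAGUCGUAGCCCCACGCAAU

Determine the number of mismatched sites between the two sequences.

Mismatches occur at site 3 (A/G), site 7 (G/A), site 8 (C/A), site 43 (G/A).
That gives 4 mismatches out of 44 aligned sites, so the Hamming distance is 4.

4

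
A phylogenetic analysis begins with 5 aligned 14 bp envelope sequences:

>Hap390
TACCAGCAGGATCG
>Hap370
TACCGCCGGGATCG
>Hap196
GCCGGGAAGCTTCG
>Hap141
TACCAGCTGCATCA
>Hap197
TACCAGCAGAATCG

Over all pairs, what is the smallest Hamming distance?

Pairwise Hamming distances:
  Hap390 vs Hap370: 3
  Hap390 vs Hap196: 7
  Hap390 vs Hap141: 3
  Hap390 vs Hap197: 1
  Hap370 vs Hap196: 8
  Hap370 vs Hap141: 5
  Hap370 vs Hap197: 4
  Hap196 vs Hap141: 8
  Hap196 vs Hap197: 7
  Hap141 vs Hap197: 3
The smallest is 1, between Hap390 and Hap197.

1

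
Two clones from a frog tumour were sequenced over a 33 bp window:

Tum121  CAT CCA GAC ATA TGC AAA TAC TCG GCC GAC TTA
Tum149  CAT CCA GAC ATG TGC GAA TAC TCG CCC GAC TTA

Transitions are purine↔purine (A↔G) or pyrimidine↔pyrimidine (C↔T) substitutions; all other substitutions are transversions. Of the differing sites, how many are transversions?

The sequences differ at positions 12 (A/G, transition), 16 (A/G, transition), 25 (G/C, transversion).
Of the 3 differences, 2 transitions and 1 transversion, so the answer is 1.

1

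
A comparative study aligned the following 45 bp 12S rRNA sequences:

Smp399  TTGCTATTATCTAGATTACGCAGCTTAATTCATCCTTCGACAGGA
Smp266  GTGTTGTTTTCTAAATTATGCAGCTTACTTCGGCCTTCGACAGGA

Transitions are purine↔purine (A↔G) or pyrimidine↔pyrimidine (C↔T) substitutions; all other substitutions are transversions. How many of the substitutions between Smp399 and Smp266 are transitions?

5

Mismatches occur at site 1 (T/G, transversion), site 4 (C/T, transition), site 6 (A/G, transition), site 9 (A/T, transversion), site 14 (G/A, transition), site 19 (C/T, transition), site 28 (A/C, transversion), site 32 (A/G, transition), site 33 (T/G, transversion).
Of the 9 differences, 5 transitions and 4 transversions, so the answer is 5.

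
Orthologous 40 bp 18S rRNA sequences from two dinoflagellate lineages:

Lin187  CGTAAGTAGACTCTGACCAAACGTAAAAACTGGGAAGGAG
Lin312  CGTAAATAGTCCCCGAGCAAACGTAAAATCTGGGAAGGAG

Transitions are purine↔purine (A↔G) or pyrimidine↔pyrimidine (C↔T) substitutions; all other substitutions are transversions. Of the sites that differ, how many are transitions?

The sequences differ at positions 6 (G/A, transition), 10 (A/T, transversion), 12 (T/C, transition), 14 (T/C, transition), 17 (C/G, transversion), 29 (A/T, transversion).
Of the 6 differences, 3 transitions and 3 transversions, so the answer is 3.

3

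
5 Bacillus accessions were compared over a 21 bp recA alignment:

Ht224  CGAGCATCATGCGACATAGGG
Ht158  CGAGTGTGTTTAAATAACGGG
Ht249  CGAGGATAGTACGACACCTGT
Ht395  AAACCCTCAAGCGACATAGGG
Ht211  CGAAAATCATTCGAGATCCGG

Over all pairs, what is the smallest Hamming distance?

5

Pairwise Hamming distances:
  Ht224 vs Ht158: 10
  Ht224 vs Ht249: 8
  Ht224 vs Ht395: 5
  Ht224 vs Ht211: 6
  Ht158 vs Ht249: 11
  Ht158 vs Ht395: 14
  Ht158 vs Ht211: 10
  Ht249 vs Ht395: 13
  Ht249 vs Ht211: 9
  Ht395 vs Ht211: 10
The smallest is 5, between Ht224 and Ht395.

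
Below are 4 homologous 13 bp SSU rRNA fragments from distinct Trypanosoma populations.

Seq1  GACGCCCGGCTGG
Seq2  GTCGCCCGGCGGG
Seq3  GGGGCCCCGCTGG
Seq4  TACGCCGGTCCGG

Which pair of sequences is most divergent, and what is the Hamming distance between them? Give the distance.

7

Pairwise Hamming distances:
  Seq1 vs Seq2: 2
  Seq1 vs Seq3: 3
  Seq1 vs Seq4: 4
  Seq2 vs Seq3: 4
  Seq2 vs Seq4: 5
  Seq3 vs Seq4: 7
The largest is 7, between Seq3 and Seq4.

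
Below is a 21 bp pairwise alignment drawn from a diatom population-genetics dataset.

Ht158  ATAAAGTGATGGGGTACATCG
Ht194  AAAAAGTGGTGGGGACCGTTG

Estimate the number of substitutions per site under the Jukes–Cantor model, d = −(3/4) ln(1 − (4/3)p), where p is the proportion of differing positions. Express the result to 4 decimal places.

Mismatches occur at site 2 (T/A), site 9 (A/G), site 15 (T/A), site 16 (A/C), site 18 (A/G), site 20 (C/T).
p = 6/21 = 0.285714.
d = −0.75 · ln(1 − (4/3)·0.285714) = −0.75 · ln(0.619048) = −0.75 · (-0.479572) = 0.3597.

0.3597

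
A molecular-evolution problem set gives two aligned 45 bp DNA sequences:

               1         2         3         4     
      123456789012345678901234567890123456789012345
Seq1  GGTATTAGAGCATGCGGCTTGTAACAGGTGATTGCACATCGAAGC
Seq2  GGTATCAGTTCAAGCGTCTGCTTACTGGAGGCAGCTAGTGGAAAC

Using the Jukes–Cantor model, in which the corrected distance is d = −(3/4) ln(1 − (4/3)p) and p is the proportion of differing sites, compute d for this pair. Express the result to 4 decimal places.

0.5716

Mismatches occur at site 6 (T→C), site 9 (A→T), site 10 (G→T), site 13 (T→A), site 17 (G→T), site 20 (T→G), site 21 (G→C), site 23 (A→T), site 26 (A→T), site 29 (T→A), site 31 (A→G), site 32 (T→C), site 33 (T→A), site 36 (A→T), site 37 (C→A), site 38 (A→G), site 40 (C→G), site 44 (G→A).
p = 18/45 = 0.400000.
d = −0.75 · ln(1 − (4/3)·0.400000) = −0.75 · ln(0.466667) = −0.75 · (-0.762139) = 0.5716.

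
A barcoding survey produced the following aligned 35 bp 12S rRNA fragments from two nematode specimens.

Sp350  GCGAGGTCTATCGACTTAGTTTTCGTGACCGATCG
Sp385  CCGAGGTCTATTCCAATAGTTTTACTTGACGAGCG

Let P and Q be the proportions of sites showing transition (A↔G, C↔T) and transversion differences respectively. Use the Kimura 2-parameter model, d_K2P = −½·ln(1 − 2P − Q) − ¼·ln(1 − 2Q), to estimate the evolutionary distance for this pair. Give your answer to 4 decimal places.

Mismatches occur at site 1 (G↔C, transversion), site 12 (C↔T, transition), site 13 (G↔C, transversion), site 14 (A↔C, transversion), site 15 (C↔A, transversion), site 16 (T↔A, transversion), site 24 (C↔A, transversion), site 25 (G↔C, transversion), site 27 (G↔T, transversion), site 28 (A↔G, transition), site 29 (C↔A, transversion), site 33 (T↔G, transversion).
Of the 12 differences, 2 transitions and 10 transversions over 35 sites: P = 2/35 = 0.057143, Q = 10/35 = 0.285714.
d = −0.5·ln(0.600000) − 0.25·ln(0.428572) = −0.5·(-0.510826) − 0.25·(-0.847297) = 0.4672.

0.4672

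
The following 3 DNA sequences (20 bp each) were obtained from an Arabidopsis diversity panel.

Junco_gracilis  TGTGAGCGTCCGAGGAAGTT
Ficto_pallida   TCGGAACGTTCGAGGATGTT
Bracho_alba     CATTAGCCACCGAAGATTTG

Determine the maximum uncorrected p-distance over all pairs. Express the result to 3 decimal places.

Pairwise Hamming distances:
  Junco_gracilis vs Ficto_pallida: 5
  Junco_gracilis vs Bracho_alba: 9
  Ficto_pallida vs Bracho_alba: 11
The largest is 11 mismatches, between Ficto_pallida and Bracho_alba; p = 11/20 = 0.550.

0.550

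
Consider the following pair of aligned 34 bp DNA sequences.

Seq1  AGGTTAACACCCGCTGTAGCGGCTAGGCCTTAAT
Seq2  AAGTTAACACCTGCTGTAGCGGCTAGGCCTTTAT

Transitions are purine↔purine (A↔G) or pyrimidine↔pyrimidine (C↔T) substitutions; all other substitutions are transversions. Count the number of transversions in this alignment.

The sequences differ at positions 2 (G/A, transition), 12 (C/T, transition), 32 (A/T, transversion).
Of the 3 differences, 2 transitions and 1 transversion, so the answer is 1.

1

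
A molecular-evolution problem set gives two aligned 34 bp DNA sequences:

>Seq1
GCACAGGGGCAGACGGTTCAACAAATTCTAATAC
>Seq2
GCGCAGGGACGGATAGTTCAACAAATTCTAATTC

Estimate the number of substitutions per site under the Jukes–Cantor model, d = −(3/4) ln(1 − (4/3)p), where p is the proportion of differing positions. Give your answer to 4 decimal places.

Mismatches occur at site 3 (A/G), site 9 (G/A), site 11 (A/G), site 14 (C/T), site 15 (G/A), site 33 (A/T).
p = 6/34 = 0.176471.
d = −0.75 · ln(1 − (4/3)·0.176471) = −0.75 · ln(0.764705) = −0.75 · (-0.268265) = 0.2012.

0.2012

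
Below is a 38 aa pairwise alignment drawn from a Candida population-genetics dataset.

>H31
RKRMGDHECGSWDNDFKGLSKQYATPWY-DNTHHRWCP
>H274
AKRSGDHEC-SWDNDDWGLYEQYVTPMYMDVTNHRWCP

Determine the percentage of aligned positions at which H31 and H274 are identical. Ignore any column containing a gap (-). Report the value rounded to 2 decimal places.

72.22%

Excluding the 2 gap columns leaves 36 comparable sites.
Mismatches occur at site 1 (R→A), site 4 (M→S), site 16 (F→D), site 17 (K→W), site 20 (S→Y), site 21 (K→E), site 24 (A→V), site 27 (W→M), site 31 (N→V), site 33 (H→N).
26 of the 36 comparable sites match, so the percent identity is 26/36 × 100 = 72.22%.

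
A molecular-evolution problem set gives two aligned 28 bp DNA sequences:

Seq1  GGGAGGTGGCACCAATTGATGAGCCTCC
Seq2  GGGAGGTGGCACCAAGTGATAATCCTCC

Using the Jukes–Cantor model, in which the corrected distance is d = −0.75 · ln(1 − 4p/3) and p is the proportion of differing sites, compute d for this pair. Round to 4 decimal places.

0.1156

The sequences differ at positions 16 (T/G), 21 (G/A), 23 (G/T).
p = 3/28 = 0.107143.
d = −0.75 · ln(1 − (4/3)·0.107143) = −0.75 · ln(0.857143) = −0.75 · (-0.154151) = 0.1156.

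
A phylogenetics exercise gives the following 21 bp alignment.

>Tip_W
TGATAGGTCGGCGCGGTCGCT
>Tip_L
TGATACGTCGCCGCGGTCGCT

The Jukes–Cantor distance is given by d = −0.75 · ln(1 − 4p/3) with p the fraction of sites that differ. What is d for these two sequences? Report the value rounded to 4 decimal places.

0.1019

Mismatches occur at site 6 (G/C), site 11 (G/C).
p = 2/21 = 0.095238.
d = −0.75 · ln(1 − (4/3)·0.095238) = −0.75 · ln(0.873016) = −0.75 · (-0.135801) = 0.1019.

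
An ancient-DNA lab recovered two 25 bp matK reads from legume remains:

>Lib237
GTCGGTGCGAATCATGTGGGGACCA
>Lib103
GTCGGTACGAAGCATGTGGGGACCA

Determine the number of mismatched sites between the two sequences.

2

Mismatches occur at site 7 (G/A), site 12 (T/G).
That gives 2 mismatches out of 25 aligned sites, so the Hamming distance is 2.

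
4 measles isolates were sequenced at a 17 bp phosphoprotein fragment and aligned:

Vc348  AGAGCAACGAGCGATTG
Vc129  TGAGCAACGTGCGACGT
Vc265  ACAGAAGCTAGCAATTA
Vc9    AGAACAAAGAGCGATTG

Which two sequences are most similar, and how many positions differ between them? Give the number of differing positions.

Pairwise Hamming distances:
  Vc348 vs Vc129: 5
  Vc348 vs Vc265: 6
  Vc348 vs Vc9: 2
  Vc129 vs Vc265: 10
  Vc129 vs Vc9: 7
  Vc265 vs Vc9: 8
The smallest is 2, between Vc348 and Vc9.

2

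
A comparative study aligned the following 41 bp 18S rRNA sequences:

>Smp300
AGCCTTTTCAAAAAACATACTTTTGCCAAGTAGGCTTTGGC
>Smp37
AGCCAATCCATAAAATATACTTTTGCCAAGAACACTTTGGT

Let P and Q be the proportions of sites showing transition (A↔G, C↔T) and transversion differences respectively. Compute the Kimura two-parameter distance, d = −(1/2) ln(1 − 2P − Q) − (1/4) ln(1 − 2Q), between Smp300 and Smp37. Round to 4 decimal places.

0.2606

Differing sites — 5:T/A (Tv); 6:T/A (Tv); 8:T/C (Ti); 11:A/T (Tv); 16:C/T (Ti); 31:T/A (Tv); 33:G/C (Tv); 34:G/A (Ti); 41:C/T (Ti).
Of the 9 differences, 4 transitions and 5 transversions over 41 sites: P = 4/41 = 0.097561, Q = 5/41 = 0.121951.
d = −0.5·ln(0.682927) − 0.25·ln(0.756098) = −0.5·(-0.381367) − 0.25·(-0.279584) = 0.2606.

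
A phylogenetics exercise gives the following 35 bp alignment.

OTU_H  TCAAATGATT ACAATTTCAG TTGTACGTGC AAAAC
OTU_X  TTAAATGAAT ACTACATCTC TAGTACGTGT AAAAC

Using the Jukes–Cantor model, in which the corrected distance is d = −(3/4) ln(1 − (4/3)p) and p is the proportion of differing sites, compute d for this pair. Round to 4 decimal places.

0.3149

Mismatches occur at site 2 (C→T), site 9 (T→A), site 13 (A→T), site 15 (T→C), site 16 (T→A), site 19 (A→T), site 20 (G→C), site 22 (T→A), site 30 (C→T).
p = 9/35 = 0.257143.
d = −0.75 · ln(1 − (4/3)·0.257143) = −0.75 · ln(0.657143) = −0.75 · (-0.419854) = 0.3149.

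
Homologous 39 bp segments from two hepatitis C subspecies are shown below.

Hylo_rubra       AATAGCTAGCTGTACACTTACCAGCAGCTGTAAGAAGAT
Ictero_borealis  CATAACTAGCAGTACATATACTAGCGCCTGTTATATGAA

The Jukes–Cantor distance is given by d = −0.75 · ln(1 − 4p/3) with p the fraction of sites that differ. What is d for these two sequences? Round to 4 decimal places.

0.3961

The sequences differ at positions 1 (A/C), 5 (G/A), 11 (T/A), 17 (C/T), 18 (T/A), 22 (C/T), 26 (A/G), 27 (G/C), 32 (A/T), 34 (G/T), 36 (A/T), 39 (T/A).
p = 12/39 = 0.307692.
d = −0.75 · ln(1 − (4/3)·0.307692) = −0.75 · ln(0.589744) = −0.75 · (-0.528067) = 0.3961.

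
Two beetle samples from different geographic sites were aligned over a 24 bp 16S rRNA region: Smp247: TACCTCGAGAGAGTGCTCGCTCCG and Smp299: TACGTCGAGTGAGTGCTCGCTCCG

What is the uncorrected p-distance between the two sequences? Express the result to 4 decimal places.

Differing sites — 4:C/G; 10:A/T.
There are 2 differences over 24 sites, so p = 2/24 = 0.0833.

0.0833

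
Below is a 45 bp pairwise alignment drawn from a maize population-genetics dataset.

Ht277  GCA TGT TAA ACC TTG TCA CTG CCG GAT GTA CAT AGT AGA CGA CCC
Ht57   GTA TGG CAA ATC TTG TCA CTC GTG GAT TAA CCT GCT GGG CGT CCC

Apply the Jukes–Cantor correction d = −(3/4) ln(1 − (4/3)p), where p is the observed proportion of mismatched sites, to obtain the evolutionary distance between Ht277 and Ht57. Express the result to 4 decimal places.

0.4408

The sequences differ at positions 2 (C/T), 6 (T/G), 7 (T/C), 11 (C/T), 21 (G/C), 22 (C/G), 23 (C/T), 28 (G/T), 29 (T/A), 32 (A/C), 34 (A/G), 35 (G/C), 37 (A/G), 39 (A/G), 42 (A/T).
p = 15/45 = 0.333333.
d = −0.75 · ln(1 − (4/3)·0.333333) = −0.75 · ln(0.555556) = −0.75 · (-0.587786) = 0.4408.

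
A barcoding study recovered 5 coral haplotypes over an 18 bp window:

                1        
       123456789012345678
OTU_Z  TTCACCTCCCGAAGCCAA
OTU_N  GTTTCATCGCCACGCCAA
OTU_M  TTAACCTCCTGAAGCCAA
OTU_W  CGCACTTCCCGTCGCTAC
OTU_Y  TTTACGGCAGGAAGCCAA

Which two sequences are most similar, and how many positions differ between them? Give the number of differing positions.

Pairwise Hamming distances:
  OTU_Z vs OTU_N: 7
  OTU_Z vs OTU_M: 2
  OTU_Z vs OTU_W: 7
  OTU_Z vs OTU_Y: 5
  OTU_N vs OTU_M: 8
  OTU_N vs OTU_W: 10
  OTU_N vs OTU_Y: 8
  OTU_M vs OTU_W: 9
  OTU_M vs OTU_Y: 5
  OTU_W vs OTU_Y: 11
The smallest is 2, between OTU_Z and OTU_M.

2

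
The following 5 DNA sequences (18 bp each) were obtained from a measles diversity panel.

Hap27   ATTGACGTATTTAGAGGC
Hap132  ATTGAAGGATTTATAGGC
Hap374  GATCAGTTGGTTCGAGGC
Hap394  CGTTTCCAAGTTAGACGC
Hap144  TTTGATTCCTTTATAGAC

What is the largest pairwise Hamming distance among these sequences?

12

Pairwise Hamming distances:
  Hap27 vs Hap132: 3
  Hap27 vs Hap374: 8
  Hap27 vs Hap394: 8
  Hap27 vs Hap144: 7
  Hap132 vs Hap374: 10
  Hap132 vs Hap394: 10
  Hap132 vs Hap144: 6
  Hap374 vs Hap394: 10
  Hap374 vs Hap144: 10
  Hap394 vs Hap144: 12
The largest is 12, between Hap394 and Hap144.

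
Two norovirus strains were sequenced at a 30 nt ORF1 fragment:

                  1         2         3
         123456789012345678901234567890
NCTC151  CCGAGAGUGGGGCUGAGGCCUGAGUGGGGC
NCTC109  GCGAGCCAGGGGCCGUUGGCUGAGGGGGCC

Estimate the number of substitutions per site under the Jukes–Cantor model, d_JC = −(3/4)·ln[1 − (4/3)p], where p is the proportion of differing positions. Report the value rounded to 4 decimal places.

Mismatches occur at site 1 (C↔G), site 6 (A↔C), site 7 (G↔C), site 8 (U↔A), site 14 (U↔C), site 16 (A↔U), site 17 (G↔U), site 19 (C↔G), site 25 (U↔G), site 29 (G↔C).
p = 10/30 = 0.333333.
d = −0.75 · ln(1 − (4/3)·0.333333) = −0.75 · ln(0.555556) = −0.75 · (-0.587786) = 0.4408.

0.4408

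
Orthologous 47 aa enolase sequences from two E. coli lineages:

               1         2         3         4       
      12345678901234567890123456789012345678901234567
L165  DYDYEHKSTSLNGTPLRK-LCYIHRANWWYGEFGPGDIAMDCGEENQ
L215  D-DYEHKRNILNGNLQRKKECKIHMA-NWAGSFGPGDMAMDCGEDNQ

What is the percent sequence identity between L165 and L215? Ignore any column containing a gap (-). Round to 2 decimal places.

68.18%

Excluding the 3 gap columns leaves 44 comparable sites.
Differing sites — 8:S/R; 9:T/N; 10:S/I; 14:T/N; 15:P/L; 16:L/Q; 20:L/E; 22:Y/K; 25:R/M; 28:W/N; 30:Y/A; 32:E/S; 38:I/M; 45:E/D.
30 of the 44 comparable sites match, so the percent identity is 30/44 × 100 = 68.18%.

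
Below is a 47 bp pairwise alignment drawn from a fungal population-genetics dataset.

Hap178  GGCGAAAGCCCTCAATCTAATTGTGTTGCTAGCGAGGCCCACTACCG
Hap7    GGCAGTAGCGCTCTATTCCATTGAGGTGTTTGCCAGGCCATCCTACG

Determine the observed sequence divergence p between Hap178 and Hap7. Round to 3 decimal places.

0.383

Mismatches occur at site 4 (G→A), site 5 (A→G), site 6 (A→T), site 10 (C→G), site 14 (A→T), site 17 (C→T), site 18 (T→C), site 19 (A→C), site 24 (T→A), site 26 (T→G), site 29 (C→T), site 31 (A→T), site 34 (G→C), site 40 (C→A), site 41 (A→T), site 43 (T→C), site 44 (A→T), site 45 (C→A).
There are 18 differences over 47 sites, so p = 18/47 = 0.383.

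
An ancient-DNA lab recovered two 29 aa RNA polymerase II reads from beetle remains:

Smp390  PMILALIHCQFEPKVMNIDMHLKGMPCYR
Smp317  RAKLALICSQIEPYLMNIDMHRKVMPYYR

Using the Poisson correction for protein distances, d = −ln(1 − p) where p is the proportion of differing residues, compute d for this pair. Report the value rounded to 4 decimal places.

0.4769

Differing sites — 1:P/R; 2:M/A; 3:I/K; 8:H/C; 9:C/S; 11:F/I; 14:K/Y; 15:V/L; 22:L/R; 24:G/V; 27:C/Y.
p = 11/29 = 0.379310.
d = −ln(1 − 0.379310) = −ln(0.620690) = 0.4769.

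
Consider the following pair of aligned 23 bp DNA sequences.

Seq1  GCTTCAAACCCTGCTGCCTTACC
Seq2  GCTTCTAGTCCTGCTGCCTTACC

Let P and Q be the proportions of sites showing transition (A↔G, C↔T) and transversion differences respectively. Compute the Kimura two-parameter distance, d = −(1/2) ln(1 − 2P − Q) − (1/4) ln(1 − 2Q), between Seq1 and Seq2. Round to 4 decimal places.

Mismatches occur at site 6 (A/T, transversion), site 8 (A/G, transition), site 9 (C/T, transition).
Of the 3 differences, 2 transitions and 1 transversion over 23 sites: P = 2/23 = 0.086957, Q = 1/23 = 0.043478.
d = −0.5·ln(0.782608) − 0.25·ln(0.913044) = −0.5·(-0.245123) − 0.25·(-0.090971) = 0.1453.

0.1453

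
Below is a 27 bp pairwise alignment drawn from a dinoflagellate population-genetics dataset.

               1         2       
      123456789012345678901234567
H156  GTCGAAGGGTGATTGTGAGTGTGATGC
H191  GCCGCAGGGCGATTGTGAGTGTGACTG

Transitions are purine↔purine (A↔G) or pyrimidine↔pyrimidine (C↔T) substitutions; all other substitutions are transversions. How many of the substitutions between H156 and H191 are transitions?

3

Differing sites — 2:T/C (Ti); 5:A/C (Tv); 10:T/C (Ti); 25:T/C (Ti); 26:G/T (Tv); 27:C/G (Tv).
Of the 6 differences, 3 transitions and 3 transversions, so the answer is 3.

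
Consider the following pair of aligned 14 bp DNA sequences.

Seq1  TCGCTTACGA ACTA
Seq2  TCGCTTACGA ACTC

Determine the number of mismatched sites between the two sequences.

The sequences differ at position 14 (A/C).
That gives 1 mismatch out of 14 aligned sites, so the Hamming distance is 1.

1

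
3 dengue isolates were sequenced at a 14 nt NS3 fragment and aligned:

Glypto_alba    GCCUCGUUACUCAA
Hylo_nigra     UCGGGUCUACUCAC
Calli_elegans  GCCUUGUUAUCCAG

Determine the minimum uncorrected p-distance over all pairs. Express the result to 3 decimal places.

0.286

Pairwise Hamming distances:
  Glypto_alba vs Hylo_nigra: 7
  Glypto_alba vs Calli_elegans: 4
  Hylo_nigra vs Calli_elegans: 9
The smallest is 4 mismatches, between Glypto_alba and Calli_elegans; p = 4/14 = 0.286.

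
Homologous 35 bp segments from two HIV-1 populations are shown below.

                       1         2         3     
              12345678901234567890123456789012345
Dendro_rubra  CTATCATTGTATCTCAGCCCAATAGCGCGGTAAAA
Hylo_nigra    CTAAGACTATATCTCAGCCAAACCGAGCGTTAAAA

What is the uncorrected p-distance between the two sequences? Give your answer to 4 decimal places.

0.2571

Differing sites — 4:T/A; 5:C/G; 7:T/C; 9:G/A; 20:C/A; 23:T/C; 24:A/C; 26:C/A; 30:G/T.
There are 9 differences over 35 sites, so p = 9/35 = 0.2571.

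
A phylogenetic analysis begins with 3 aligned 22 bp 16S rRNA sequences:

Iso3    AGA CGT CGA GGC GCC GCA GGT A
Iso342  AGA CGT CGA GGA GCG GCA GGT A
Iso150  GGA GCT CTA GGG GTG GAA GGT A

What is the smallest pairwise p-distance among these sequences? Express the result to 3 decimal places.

Pairwise Hamming distances:
  Iso3 vs Iso342: 2
  Iso3 vs Iso150: 8
  Iso342 vs Iso150: 7
The smallest is 2 mismatches, between Iso3 and Iso342; p = 2/22 = 0.091.

0.091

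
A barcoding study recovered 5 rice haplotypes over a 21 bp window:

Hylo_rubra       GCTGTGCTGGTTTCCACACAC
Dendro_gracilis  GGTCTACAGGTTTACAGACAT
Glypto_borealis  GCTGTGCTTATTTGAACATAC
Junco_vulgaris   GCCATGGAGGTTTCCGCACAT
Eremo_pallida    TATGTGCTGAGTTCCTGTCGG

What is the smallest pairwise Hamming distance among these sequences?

Pairwise Hamming distances:
  Hylo_rubra vs Dendro_gracilis: 7
  Hylo_rubra vs Glypto_borealis: 5
  Hylo_rubra vs Junco_vulgaris: 6
  Hylo_rubra vs Eremo_pallida: 9
  Dendro_gracilis vs Glypto_borealis: 11
  Dendro_gracilis vs Junco_vulgaris: 8
  Dendro_gracilis vs Eremo_pallida: 12
  Glypto_borealis vs Junco_vulgaris: 11
  Glypto_borealis vs Eremo_pallida: 12
  Junco_vulgaris vs Eremo_pallida: 13
The smallest is 5, between Hylo_rubra and Glypto_borealis.

5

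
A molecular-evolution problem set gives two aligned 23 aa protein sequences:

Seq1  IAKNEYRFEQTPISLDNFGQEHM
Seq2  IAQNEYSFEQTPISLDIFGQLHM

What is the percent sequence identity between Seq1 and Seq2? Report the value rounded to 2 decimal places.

The sequences differ at positions 3 (K/Q), 7 (R/S), 17 (N/I), 21 (E/L).
19 of the 23 sites match, so the percent identity is 19/23 × 100 = 82.61%.

82.61%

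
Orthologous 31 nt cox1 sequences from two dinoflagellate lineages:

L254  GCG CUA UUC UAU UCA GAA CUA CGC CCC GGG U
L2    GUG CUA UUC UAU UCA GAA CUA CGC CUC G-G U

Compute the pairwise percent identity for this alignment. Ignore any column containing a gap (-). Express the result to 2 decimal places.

Excluding the 1 gap column leaves 30 comparable sites.
Differing sites — 2:C/U; 26:C/U.
28 of the 30 comparable sites match, so the percent identity is 28/30 × 100 = 93.33%.

93.33%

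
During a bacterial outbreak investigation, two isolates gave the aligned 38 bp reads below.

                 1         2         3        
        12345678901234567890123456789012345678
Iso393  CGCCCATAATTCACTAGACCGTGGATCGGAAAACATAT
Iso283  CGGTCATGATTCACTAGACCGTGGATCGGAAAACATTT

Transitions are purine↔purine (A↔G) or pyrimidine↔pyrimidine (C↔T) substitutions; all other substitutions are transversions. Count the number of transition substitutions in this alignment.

The sequences differ at positions 3 (C/G, transversion), 4 (C/T, transition), 8 (A/G, transition), 37 (A/T, transversion).
Of the 4 differences, 2 transitions and 2 transversions, so the answer is 2.

2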